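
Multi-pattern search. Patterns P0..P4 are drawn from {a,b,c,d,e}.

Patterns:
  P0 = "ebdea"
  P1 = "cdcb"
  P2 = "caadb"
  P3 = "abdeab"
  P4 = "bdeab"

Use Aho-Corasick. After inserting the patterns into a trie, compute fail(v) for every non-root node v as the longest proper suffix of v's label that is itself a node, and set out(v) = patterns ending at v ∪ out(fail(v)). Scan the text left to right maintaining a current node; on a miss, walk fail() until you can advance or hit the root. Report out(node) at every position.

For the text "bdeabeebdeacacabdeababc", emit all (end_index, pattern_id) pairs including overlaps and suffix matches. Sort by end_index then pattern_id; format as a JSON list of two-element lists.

Build:
Trie (insert patterns):
  n0 'ε': a→14 b→20 c→6 e→1
  n1 'e': b→2
  n2 'eb': d→3
  n3 'ebd': e→4
  n4 'ebde': a→5
  n5 'ebdea': ·  ←P0
  n6 'c': a→10 d→7
  n7 'cd': c→8
  n8 'cdc': b→9
  n9 'cdcb': ·  ←P1
  n10 'ca': a→11
  n11 'caa': d→12
  n12 'caad': b→13
  n13 'caadb': ·  ←P2
  n14 'a': b→15
  n15 'ab': d→16
  n16 'abd': e→17
  n17 'abde': a→18
  n18 'abdea': b→19
  n19 'abdeab': ·  ←P3
  n20 'b': d→21
  n21 'bd': e→22
  n22 'bde': a→23
  n23 'bdea': b→24
  n24 'bdeab': ·  ←P4

BFS fail/out derivation:
  n1('e'): parent n0 fail=0; on 'e' 0 → fail=0;  out ∅∪∅=∅
  n6('c'): parent n0 fail=0; on 'c' 0 → fail=0;  out ∅∪∅=∅
  n14('a'): parent n0 fail=0; on 'a' 0 → fail=0;  out ∅∪∅=∅
  n20('b'): parent n0 fail=0; on 'b' 0 → fail=0;  out ∅∪∅=∅
  n2('eb'): parent n1 fail=0; on 'b' 0 → fail=20;  out ∅∪∅=∅
  n7('cd'): parent n6 fail=0; on 'd' 0 → fail=0;  out ∅∪∅=∅
  n10('ca'): parent n6 fail=0; on 'a' 0 → fail=14;  out ∅∪∅=∅
  n15('ab'): parent n14 fail=0; on 'b' 0 → fail=20;  out ∅∪∅=∅
  n21('bd'): parent n20 fail=0; on 'd' 0 → fail=0;  out ∅∪∅=∅
  n3('ebd'): parent n2 fail=20; on 'd' 20 → fail=21;  out ∅∪∅=∅
  n8('cdc'): parent n7 fail=0; on 'c' 0 → fail=6;  out ∅∪∅=∅
  n11('caa'): parent n10 fail=14; on 'a' 14→0 → fail=14;  out ∅∪∅=∅
  n16('abd'): parent n15 fail=20; on 'd' 20 → fail=21;  out ∅∪∅=∅
  n22('bde'): parent n21 fail=0; on 'e' 0 → fail=1;  out ∅∪∅=∅
  n4('ebde'): parent n3 fail=21; on 'e' 21 → fail=22;  out ∅∪∅=∅
  n9('cdcb'): parent n8 fail=6; on 'b' 6→0 → fail=20;  out {1}∪∅={1}
  n12('caad'): parent n11 fail=14; on 'd' 14→0 → fail=0;  out ∅∪∅=∅
  n17('abde'): parent n16 fail=21; on 'e' 21 → fail=22;  out ∅∪∅=∅
  n23('bdea'): parent n22 fail=1; on 'a' 1→0 → fail=14;  out ∅∪∅=∅
  n5('ebdea'): parent n4 fail=22; on 'a' 22 → fail=23;  out {0}∪∅={0}
  n13('caadb'): parent n12 fail=0; on 'b' 0 → fail=20;  out {2}∪∅={2}
  n18('abdea'): parent n17 fail=22; on 'a' 22 → fail=23;  out ∅∪∅=∅
  n24('bdeab'): parent n23 fail=14; on 'b' 14 → fail=15;  out {4}∪∅={4}
  n19('abdeab'): parent n18 fail=23; on 'b' 23 → fail=24;  out {3}∪{4}={3,4}

Run:
i=0 'b': node 0→20
i=1 'd': node 20→21
i=2 'e': node 21→22
i=3 'a': node 22→23
i=4 'b': node 23→24  ** P4@[0:4]
i=5 'e': node 24→1 (fail-walked)
i=6 'e': node 1→1 (fail-walked)
i=7 'b': node 1→2
i=8 'd': node 2→3
i=9 'e': node 3→4
i=10 'a': node 4→5  ** P0@[6:10]
i=11 'c': node 5→6 (fail-walked)
i=12 'a': node 6→10
i=13 'c': node 10→6 (fail-walked)
i=14 'a': node 6→10
i=15 'b': node 10→15 (fail-walked)
i=16 'd': node 15→16
i=17 'e': node 16→17
i=18 'a': node 17→18
i=19 'b': node 18→19  ** P3@[14:19],P4@[15:19]
i=20 'a': node 19→14 (fail-walked)
i=21 'b': node 14→15
i=22 'c': node 15→6 (fail-walked)

Matches: [[4,4],[10,0],[19,3],[19,4]]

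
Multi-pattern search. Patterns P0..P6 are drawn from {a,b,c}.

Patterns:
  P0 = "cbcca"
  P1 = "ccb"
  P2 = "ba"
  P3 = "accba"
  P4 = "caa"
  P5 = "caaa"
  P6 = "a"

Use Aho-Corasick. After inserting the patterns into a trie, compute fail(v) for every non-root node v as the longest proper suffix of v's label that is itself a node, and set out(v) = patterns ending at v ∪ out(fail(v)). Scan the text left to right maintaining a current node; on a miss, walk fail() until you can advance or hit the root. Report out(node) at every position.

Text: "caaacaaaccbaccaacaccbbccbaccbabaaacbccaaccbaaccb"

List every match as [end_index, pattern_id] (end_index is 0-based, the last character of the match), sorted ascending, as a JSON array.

Build:
Trie nodes:
  0='ε' goto a→10 b→8 c→1
  1='c' goto a→15 b→2 c→6
  2='cb' goto c→3
  3='cbc' goto c→4
  4='cbcc' goto a→5
  5='cbcca' goto ·  [P0 ends]
  6='cc' goto b→7
  7='ccb' goto ·  [P1 ends]
  8='b' goto a→9
  9='ba' goto ·  [P2 ends]
  10='a' goto c→11  [P6 ends]
  11='ac' goto c→12
  12='acc' goto b→13
  13='accb' goto a→14
  14='accba' goto ·  [P3 ends]
  15='ca' goto a→16
  16='caa' goto a→17  [P4 ends]
  17='caaa' goto ·  [P5 ends]

Failure links (BFS by depth):
  n1('c'): parent n0 fail=0; on 'c' 0 → fail=0;  out ∅∪∅=∅
  n8('b'): parent n0 fail=0; on 'b' 0 → fail=0;  out ∅∪∅=∅
  n10('a'): parent n0 fail=0; on 'a' 0 → fail=0;  out {6}∪∅={6}
  n2('cb'): parent n1 fail=0; on 'b' 0 → fail=8;  out ∅∪∅=∅
  n6('cc'): parent n1 fail=0; on 'c' 0 → fail=1;  out ∅∪∅=∅
  n9('ba'): parent n8 fail=0; on 'a' 0 → fail=10;  out {2}∪{6}={2,6}
  n11('ac'): parent n10 fail=0; on 'c' 0 → fail=1;  out ∅∪∅=∅
  n15('ca'): parent n1 fail=0; on 'a' 0 → fail=10;  out ∅∪{6}={6}
  n3('cbc'): parent n2 fail=8; on 'c' 8→0 → fail=1;  out ∅∪∅=∅
  n7('ccb'): parent n6 fail=1; on 'b' 1 → fail=2;  out {1}∪∅={1}
  n12('acc'): parent n11 fail=1; on 'c' 1 → fail=6;  out ∅∪∅=∅
  n16('caa'): parent n15 fail=10; on 'a' 10→0 → fail=10;  out {4}∪{6}={4,6}
  n4('cbcc'): parent n3 fail=1; on 'c' 1 → fail=6;  out ∅∪∅=∅
  n13('accb'): parent n12 fail=6; on 'b' 6 → fail=7;  out ∅∪{1}={1}
  n17('caaa'): parent n16 fail=10; on 'a' 10→0 → fail=10;  out {5}∪{6}={5,6}
  n5('cbcca'): parent n4 fail=6; on 'a' 6→1 → fail=15;  out {0}∪{6}={0,6}
  n14('accba'): parent n13 fail=7; on 'a' 7→2→8 → fail=9;  out {3}∪{2,6}={2,3,6}

Run:
[0] read 'c'  n0⇒n1
[1] read 'a'  n1⇒n15  emit P6@[1:1]
[2] read 'a'  n15⇒n16  emit P4@[0:2],P6@[2:2]
[3] read 'a'  n16⇒n17  emit P5@[0:3],P6@[3:3]
[4] read 'c'  n17⇒n11 (via fail)
[5] read 'a'  n11⇒n15 (via fail)  emit P6@[5:5]
[6] read 'a'  n15⇒n16  emit P4@[4:6],P6@[6:6]
[7] read 'a'  n16⇒n17  emit P5@[4:7],P6@[7:7]
[8] read 'c'  n17⇒n11 (via fail)
[9] read 'c'  n11⇒n12
[10] read 'b'  n12⇒n13  emit P1@[8:10]
[11] read 'a'  n13⇒n14  emit P2@[10:11],P3@[7:11],P6@[11:11]
[12] read 'c'  n14⇒n11 (via fail)
[13] read 'c'  n11⇒n12
[14] read 'a'  n12⇒n15 (via fail)  emit P6@[14:14]
[15] read 'a'  n15⇒n16  emit P4@[13:15],P6@[15:15]
[16] read 'c'  n16⇒n11 (via fail)
[17] read 'a'  n11⇒n15 (via fail)  emit P6@[17:17]
[18] read 'c'  n15⇒n11 (via fail)
[19] read 'c'  n11⇒n12
[20] read 'b'  n12⇒n13  emit P1@[18:20]
[21] read 'b'  n13⇒n8 (via fail)
[22] read 'c'  n8⇒n1 (via fail)
[23] read 'c'  n1⇒n6
[24] read 'b'  n6⇒n7  emit P1@[22:24]
[25] read 'a'  n7⇒n9 (via fail)  emit P2@[24:25],P6@[25:25]
[26] read 'c'  n9⇒n11 (via fail)
[27] read 'c'  n11⇒n12
[28] read 'b'  n12⇒n13  emit P1@[26:28]
[29] read 'a'  n13⇒n14  emit P2@[28:29],P3@[25:29],P6@[29:29]
[30] read 'b'  n14⇒n8 (via fail)
[31] read 'a'  n8⇒n9  emit P2@[30:31],P6@[31:31]
[32] read 'a'  n9⇒n10 (via fail)  emit P6@[32:32]
[33] read 'a'  n10⇒n10 (via fail)  emit P6@[33:33]
[34] read 'c'  n10⇒n11
[35] read 'b'  n11⇒n2 (via fail)
[36] read 'c'  n2⇒n3
[37] read 'c'  n3⇒n4
[38] read 'a'  n4⇒n5  emit P0@[34:38],P6@[38:38]
[39] read 'a'  n5⇒n16 (via fail)  emit P4@[37:39],P6@[39:39]
[40] read 'c'  n16⇒n11 (via fail)
[41] read 'c'  n11⇒n12
[42] read 'b'  n12⇒n13  emit P1@[40:42]
[43] read 'a'  n13⇒n14  emit P2@[42:43],P3@[39:43],P6@[43:43]
[44] read 'a'  n14⇒n10 (via fail)  emit P6@[44:44]
[45] read 'c'  n10⇒n11
[46] read 'c'  n11⇒n12
[47] read 'b'  n12⇒n13  emit P1@[45:47]

All matches (sorted): [[1,6],[2,4],[2,6],[3,5],[3,6],[5,6],[6,4],[6,6],[7,5],[7,6],[10,1],[11,2],[11,3],[11,6],[14,6],[15,4],[15,6],[17,6],[20,1],[24,1],[25,2],[25,6],[28,1],[29,2],[29,3],[29,6],[31,2],[31,6],[32,6],[33,6],[38,0],[38,6],[39,4],[39,6],[42,1],[43,2],[43,3],[43,6],[44,6],[47,1]]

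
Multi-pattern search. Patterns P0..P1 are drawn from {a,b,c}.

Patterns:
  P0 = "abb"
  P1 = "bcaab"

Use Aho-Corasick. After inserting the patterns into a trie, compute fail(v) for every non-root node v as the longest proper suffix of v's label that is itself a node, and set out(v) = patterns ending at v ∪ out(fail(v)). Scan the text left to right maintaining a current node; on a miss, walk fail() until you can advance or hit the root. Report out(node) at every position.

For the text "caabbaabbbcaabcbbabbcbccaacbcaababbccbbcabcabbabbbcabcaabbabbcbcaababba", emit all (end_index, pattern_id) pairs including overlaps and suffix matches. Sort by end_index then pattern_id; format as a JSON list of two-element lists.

Build automaton:
Trie nodes:
  n0 'ε': a→1 b→4
  n1 'a': b→2
  n2 'ab': b→3
  n3 'abb': ·  [P0 ends]
  n4 'b': c→5
  n5 'bc': a→6
  n6 'bca': a→7
  n7 'bcaa': b→8
  n8 'bcaab': ·  [P1 ends]

Failure links (BFS by depth):
  n1('a'): parent n0 fail=0; on 'a' 0 → fail=0;  out ∅∪∅=∅
  n4('b'): parent n0 fail=0; on 'b' 0 → fail=0;  out ∅∪∅=∅
  n2('ab'): parent n1 fail=0; on 'b' 0 → fail=4;  out ∅∪∅=∅
  n5('bc'): parent n4 fail=0; on 'c' 0 → fail=0;  out ∅∪∅=∅
  n3('abb'): parent n2 fail=4; on 'b' 4→0 → fail=4;  out {0}∪∅={0}
  n6('bca'): parent n5 fail=0; on 'a' 0 → fail=1;  out ∅∪∅=∅
  n7('bcaa'): parent n6 fail=1; on 'a' 1→0 → fail=1;  out ∅∪∅=∅
  n8('bcaab'): parent n7 fail=1; on 'b' 1 → fail=2;  out {1}∪∅={1}

Text stream:
i=0 'c': node 0→0
i=1 'a': node 0→1
i=2 'a': node 1→1 (via fail)
i=3 'b': node 1→2
i=4 'b': node 2→3  → match P0@[2:4]
i=5 'a': node 3→1 (via fail)
i=6 'a': node 1→1 (via fail)
i=7 'b': node 1→2
i=8 'b': node 2→3  → match P0@[6:8]
i=9 'b': node 3→4 (via fail)
i=10 'c': node 4→5
i=11 'a': node 5→6
i=12 'a': node 6→7
i=13 'b': node 7→8  → match P1@[9:13]
i=14 'c': node 8→5 (via fail)
i=15 'b': node 5→4 (via fail)
i=16 'b': node 4→4 (via fail)
i=17 'a': node 4→1 (via fail)
i=18 'b': node 1→2
i=19 'b': node 2→3  → match P0@[17:19]
i=20 'c': node 3→5 (via fail)
i=21 'b': node 5→4 (via fail)
i=22 'c': node 4→5
i=23 'c': node 5→0 (via fail)
i=24 'a': node 0→1
i=25 'a': node 1→1 (via fail)
i=26 'c': node 1→0 (via fail)
i=27 'b': node 0→4
i=28 'c': node 4→5
i=29 'a': node 5→6
i=30 'a': node 6→7
i=31 'b': node 7→8  → match P1@[27:31]
i=32 'a': node 8→1 (via fail)
i=33 'b': node 1→2
i=34 'b': node 2→3  → match P0@[32:34]
i=35 'c': node 3→5 (via fail)
i=36 'c': node 5→0 (via fail)
i=37 'b': node 0→4
i=38 'b': node 4→4 (via fail)
i=39 'c': node 4→5
i=40 'a': node 5→6
i=41 'b': node 6→2 (via fail)
i=42 'c': node 2→5 (via fail)
i=43 'a': node 5→6
i=44 'b': node 6→2 (via fail)
i=45 'b': node 2→3  → match P0@[43:45]
i=46 'a': node 3→1 (via fail)
i=47 'b': node 1→2
i=48 'b': node 2→3  → match P0@[46:48]
i=49 'b': node 3→4 (via fail)
i=50 'c': node 4→5
i=51 'a': node 5→6
i=52 'b': node 6→2 (via fail)
i=53 'c': node 2→5 (via fail)
i=54 'a': node 5→6
i=55 'a': node 6→7
i=56 'b': node 7→8  → match P1@[52:56]
i=57 'b': node 8→3 (via fail)  → match P0@[55:57]
i=58 'a': node 3→1 (via fail)
i=59 'b': node 1→2
i=60 'b': node 2→3  → match P0@[58:60]
i=61 'c': node 3→5 (via fail)
i=62 'b': node 5→4 (via fail)
i=63 'c': node 4→5
i=64 'a': node 5→6
i=65 'a': node 6→7
i=66 'b': node 7→8  → match P1@[62:66]
i=67 'a': node 8→1 (via fail)
i=68 'b': node 1→2
i=69 'b': node 2→3  → match P0@[67:69]
i=70 'a': node 3→1 (via fail)

All matches (sorted): [[4,0],[8,0],[13,1],[19,0],[31,1],[34,0],[45,0],[48,0],[56,1],[57,0],[60,0],[66,1],[69,0]]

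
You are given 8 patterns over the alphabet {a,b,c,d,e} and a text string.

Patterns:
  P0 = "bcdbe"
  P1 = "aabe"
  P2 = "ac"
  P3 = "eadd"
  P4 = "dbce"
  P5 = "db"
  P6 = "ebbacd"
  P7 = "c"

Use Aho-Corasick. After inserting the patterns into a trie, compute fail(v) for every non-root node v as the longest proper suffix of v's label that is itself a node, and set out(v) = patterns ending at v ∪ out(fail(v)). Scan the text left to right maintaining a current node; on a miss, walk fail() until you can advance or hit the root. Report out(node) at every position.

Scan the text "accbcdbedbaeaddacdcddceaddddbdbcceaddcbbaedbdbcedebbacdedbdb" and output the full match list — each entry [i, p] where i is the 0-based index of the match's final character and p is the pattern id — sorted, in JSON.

Construct AC machine:
Trie (insert patterns):
  n0 'ε': a→6 b→1 c→24 d→15 e→11
  n1 'b': c→2
  n2 'bc': d→3
  n3 'bcd': b→4
  n4 'bcdb': e→5
  n5 'bcdbe': ·  ←P0
  n6 'a': a→7 c→10
  n7 'aa': b→8
  n8 'aab': e→9
  n9 'aabe': ·  ←P1
  n10 'ac': ·  ←P2
  n11 'e': a→12 b→19
  n12 'ea': d→13
  n13 'ead': d→14
  n14 'eadd': ·  ←P3
  n15 'd': b→16
  n16 'db': c→17  ←P5
  n17 'dbc': e→18
  n18 'dbce': ·  ←P4
  n19 'eb': b→20
  n20 'ebb': a→21
  n21 'ebba': c→22
  n22 'ebbac': d→23
  n23 'ebbacd': ·  ←P6
  n24 'c': ·  ←P7

Failure links (BFS by depth):
  n1('b'): parent n0 fail=0; on 'b' 0 → fail=0;  out ∅∪∅=∅
  n6('a'): parent n0 fail=0; on 'a' 0 → fail=0;  out ∅∪∅=∅
  n11('e'): parent n0 fail=0; on 'e' 0 → fail=0;  out ∅∪∅=∅
  n15('d'): parent n0 fail=0; on 'd' 0 → fail=0;  out ∅∪∅=∅
  n24('c'): parent n0 fail=0; on 'c' 0 → fail=0;  out {7}∪∅={7}
  n2('bc'): parent n1 fail=0; on 'c' 0 → fail=24;  out ∅∪{7}={7}
  n7('aa'): parent n6 fail=0; on 'a' 0 → fail=6;  out ∅∪∅=∅
  n10('ac'): parent n6 fail=0; on 'c' 0 → fail=24;  out {2}∪{7}={2,7}
  n12('ea'): parent n11 fail=0; on 'a' 0 → fail=6;  out ∅∪∅=∅
  n16('db'): parent n15 fail=0; on 'b' 0 → fail=1;  out {5}∪∅={5}
  n19('eb'): parent n11 fail=0; on 'b' 0 → fail=1;  out ∅∪∅=∅
  n3('bcd'): parent n2 fail=24; on 'd' 24→0 → fail=15;  out ∅∪∅=∅
  n8('aab'): parent n7 fail=6; on 'b' 6→0 → fail=1;  out ∅∪∅=∅
  n13('ead'): parent n12 fail=6; on 'd' 6→0 → fail=15;  out ∅∪∅=∅
  n17('dbc'): parent n16 fail=1; on 'c' 1 → fail=2;  out ∅∪{7}={7}
  n20('ebb'): parent n19 fail=1; on 'b' 1→0 → fail=1;  out ∅∪∅=∅
  n4('bcdb'): parent n3 fail=15; on 'b' 15 → fail=16;  out ∅∪{5}={5}
  n9('aabe'): parent n8 fail=1; on 'e' 1→0 → fail=11;  out {1}∪∅={1}
  n14('eadd'): parent n13 fail=15; on 'd' 15→0 → fail=15;  out {3}∪∅={3}
  n18('dbce'): parent n17 fail=2; on 'e' 2→24→0 → fail=11;  out {4}∪∅={4}
  n21('ebba'): parent n20 fail=1; on 'a' 1→0 → fail=6;  out ∅∪∅=∅
  n5('bcdbe'): parent n4 fail=16; on 'e' 16→1→0 → fail=11;  out {0}∪∅={0}
  n22('ebbac'): parent n21 fail=6; on 'c' 6 → fail=10;  out ∅∪{2,7}={2,7}
  n23('ebbacd'): parent n22 fail=10; on 'd' 10→24→0 → fail=15;  out {6}∪∅={6}

Scan:
i=0 'a': node 0→6
i=1 'c': node 6→10  emit P2@[0:1],P7@[1:1]
i=2 'c': node 10→24 (fail-walked)  emit P7@[2:2]
i=3 'b': node 24→1 (fail-walked)
i=4 'c': node 1→2  emit P7@[4:4]
i=5 'd': node 2→3
i=6 'b': node 3→4  emit P5@[5:6]
i=7 'e': node 4→5  emit P0@[3:7]
i=8 'd': node 5→15 (fail-walked)
i=9 'b': node 15→16  emit P5@[8:9]
i=10 'a': node 16→6 (fail-walked)
i=11 'e': node 6→11 (fail-walked)
i=12 'a': node 11→12
i=13 'd': node 12→13
i=14 'd': node 13→14  emit P3@[11:14]
i=15 'a': node 14→6 (fail-walked)
i=16 'c': node 6→10  emit P2@[15:16],P7@[16:16]
i=17 'd': node 10→15 (fail-walked)
i=18 'c': node 15→24 (fail-walked)  emit P7@[18:18]
i=19 'd': node 24→15 (fail-walked)
i=20 'd': node 15→15 (fail-walked)
i=21 'c': node 15→24 (fail-walked)  emit P7@[21:21]
i=22 'e': node 24→11 (fail-walked)
i=23 'a': node 11→12
i=24 'd': node 12→13
i=25 'd': node 13→14  emit P3@[22:25]
i=26 'd': node 14→15 (fail-walked)
i=27 'd': node 15→15 (fail-walked)
i=28 'b': node 15→16  emit P5@[27:28]
i=29 'd': node 16→15 (fail-walked)
i=30 'b': node 15→16  emit P5@[29:30]
i=31 'c': node 16→17  emit P7@[31:31]
i=32 'c': node 17→24 (fail-walked)  emit P7@[32:32]
i=33 'e': node 24→11 (fail-walked)
i=34 'a': node 11→12
i=35 'd': node 12→13
i=36 'd': node 13→14  emit P3@[33:36]
i=37 'c': node 14→24 (fail-walked)  emit P7@[37:37]
i=38 'b': node 24→1 (fail-walked)
i=39 'b': node 1→1 (fail-walked)
i=40 'a': node 1→6 (fail-walked)
i=41 'e': node 6→11 (fail-walked)
i=42 'd': node 11→15 (fail-walked)
i=43 'b': node 15→16  emit P5@[42:43]
i=44 'd': node 16→15 (fail-walked)
i=45 'b': node 15→16  emit P5@[44:45]
i=46 'c': node 16→17  emit P7@[46:46]
i=47 'e': node 17→18  emit P4@[44:47]
i=48 'd': node 18→15 (fail-walked)
i=49 'e': node 15→11 (fail-walked)
i=50 'b': node 11→19
i=51 'b': node 19→20
i=52 'a': node 20→21
i=53 'c': node 21→22  emit P2@[52:53],P7@[53:53]
i=54 'd': node 22→23  emit P6@[49:54]
i=55 'e': node 23→11 (fail-walked)
i=56 'd': node 11→15 (fail-walked)
i=57 'b': node 15→16  emit P5@[56:57]
i=58 'd': node 16→15 (fail-walked)
i=59 'b': node 15→16  emit P5@[58:59]

Matches: [[1,2],[1,7],[2,7],[4,7],[6,5],[7,0],[9,5],[14,3],[16,2],[16,7],[18,7],[21,7],[25,3],[28,5],[30,5],[31,7],[32,7],[36,3],[37,7],[43,5],[45,5],[46,7],[47,4],[53,2],[53,7],[54,6],[57,5],[59,5]]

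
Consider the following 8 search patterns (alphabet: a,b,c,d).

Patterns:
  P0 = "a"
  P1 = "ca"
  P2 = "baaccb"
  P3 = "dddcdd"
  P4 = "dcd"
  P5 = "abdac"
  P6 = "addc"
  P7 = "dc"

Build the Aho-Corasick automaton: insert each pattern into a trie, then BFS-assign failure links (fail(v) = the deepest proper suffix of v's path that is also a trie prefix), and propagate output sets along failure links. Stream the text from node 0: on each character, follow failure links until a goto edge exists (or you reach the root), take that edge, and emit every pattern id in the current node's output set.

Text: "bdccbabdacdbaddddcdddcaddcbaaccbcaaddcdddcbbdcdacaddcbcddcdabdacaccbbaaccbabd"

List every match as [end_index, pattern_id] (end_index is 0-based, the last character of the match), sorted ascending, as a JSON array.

Construct AC machine:
Trie nodes:
  n0 'ε': a→1 b→4 c→2 d→10
  n1 'a': b→18 d→22  ←P0
  n2 'c': a→3
  n3 'ca': ·  ←P1
  n4 'b': a→5
  n5 'ba': a→6
  n6 'baa': c→7
  n7 'baac': c→8
  n8 'baacc': b→9
  n9 'baaccb': ·  ←P2
  n10 'd': c→16 d→11
  n11 'dd': d→12
  n12 'ddd': c→13
  n13 'dddc': d→14
  n14 'dddcd': d→15
  n15 'dddcdd': ·  ←P3
  n16 'dc': d→17  ←P7
  n17 'dcd': ·  ←P4
  n18 'ab': d→19
  n19 'abd': a→20
  n20 'abda': c→21
  n21 'abdac': ·  ←P5
  n22 'ad': d→23
  n23 'add': c→24
  n24 'addc': ·  ←P6

BFS fail/out derivation:
  n1('a'): parent n0 fail=0; on 'a' 0 → fail=0;  out {0}∪∅={0}
  n2('c'): parent n0 fail=0; on 'c' 0 → fail=0;  out ∅∪∅=∅
  n4('b'): parent n0 fail=0; on 'b' 0 → fail=0;  out ∅∪∅=∅
  n10('d'): parent n0 fail=0; on 'd' 0 → fail=0;  out ∅∪∅=∅
  n3('ca'): parent n2 fail=0; on 'a' 0 → fail=1;  out {1}∪{0}={0,1}
  n5('ba'): parent n4 fail=0; on 'a' 0 → fail=1;  out ∅∪{0}={0}
  n11('dd'): parent n10 fail=0; on 'd' 0 → fail=10;  out ∅∪∅=∅
  n16('dc'): parent n10 fail=0; on 'c' 0 → fail=2;  out {7}∪∅={7}
  n18('ab'): parent n1 fail=0; on 'b' 0 → fail=4;  out ∅∪∅=∅
  n22('ad'): parent n1 fail=0; on 'd' 0 → fail=10;  out ∅∪∅=∅
  n6('baa'): parent n5 fail=1; on 'a' 1→0 → fail=1;  out ∅∪{0}={0}
  n12('ddd'): parent n11 fail=10; on 'd' 10 → fail=11;  out ∅∪∅=∅
  n17('dcd'): parent n16 fail=2; on 'd' 2→0 → fail=10;  out {4}∪∅={4}
  n19('abd'): parent n18 fail=4; on 'd' 4→0 → fail=10;  out ∅∪∅=∅
  n23('add'): parent n22 fail=10; on 'd' 10 → fail=11;  out ∅∪∅=∅
  n7('baac'): parent n6 fail=1; on 'c' 1→0 → fail=2;  out ∅∪∅=∅
  n13('dddc'): parent n12 fail=11; on 'c' 11→10 → fail=16;  out ∅∪{7}={7}
  n20('abda'): parent n19 fail=10; on 'a' 10→0 → fail=1;  out ∅∪{0}={0}
  n24('addc'): parent n23 fail=11; on 'c' 11→10 → fail=16;  out {6}∪{7}={6,7}
  n8('baacc'): parent n7 fail=2; on 'c' 2→0 → fail=2;  out ∅∪∅=∅
  n14('dddcd'): parent n13 fail=16; on 'd' 16 → fail=17;  out ∅∪{4}={4}
  n21('abdac'): parent n20 fail=1; on 'c' 1→0 → fail=2;  out {5}∪∅={5}
  n9('baaccb'): parent n8 fail=2; on 'b' 2→0 → fail=4;  out {2}∪∅={2}
  n15('dddcdd'): parent n14 fail=17; on 'd' 17→10 → fail=11;  out {3}∪∅={3}

Text stream:
i=0 'b': node 0→4
i=1 'd': node 4→10 (via fail)
i=2 'c': node 10→16  emit P7@[1:2]
i=3 'c': node 16→2 (via fail)
i=4 'b': node 2→4 (via fail)
i=5 'a': node 4→5  emit P0@[5:5]
i=6 'b': node 5→18 (via fail)
i=7 'd': node 18→19
i=8 'a': node 19→20  emit P0@[8:8]
i=9 'c': node 20→21  emit P5@[5:9]
i=10 'd': node 21→10 (via fail)
i=11 'b': node 10→4 (via fail)
i=12 'a': node 4→5  emit P0@[12:12]
i=13 'd': node 5→22 (via fail)
i=14 'd': node 22→23
i=15 'd': node 23→12 (via fail)
i=16 'd': node 12→12 (via fail)
i=17 'c': node 12→13  emit P7@[16:17]
i=18 'd': node 13→14  emit P4@[16:18]
i=19 'd': node 14→15  emit P3@[14:19]
i=20 'd': node 15→12 (via fail)
i=21 'c': node 12→13  emit P7@[20:21]
i=22 'a': node 13→3 (via fail)  emit P0@[22:22],P1@[21:22]
i=23 'd': node 3→22 (via fail)
i=24 'd': node 22→23
i=25 'c': node 23→24  emit P6@[22:25],P7@[24:25]
i=26 'b': node 24→4 (via fail)
i=27 'a': node 4→5  emit P0@[27:27]
i=28 'a': node 5→6  emit P0@[28:28]
i=29 'c': node 6→7
i=30 'c': node 7→8
i=31 'b': node 8→9  emit P2@[26:31]
i=32 'c': node 9→2 (via fail)
i=33 'a': node 2→3  emit P0@[33:33],P1@[32:33]
i=34 'a': node 3→1 (via fail)  emit P0@[34:34]
i=35 'd': node 1→22
i=36 'd': node 22→23
i=37 'c': node 23→24  emit P6@[34:37],P7@[36:37]
i=38 'd': node 24→17 (via fail)  emit P4@[36:38]
i=39 'd': node 17→11 (via fail)
i=40 'd': node 11→12
i=41 'c': node 12→13  emit P7@[40:41]
i=42 'b': node 13→4 (via fail)
i=43 'b': node 4→4 (via fail)
i=44 'd': node 4→10 (via fail)
i=45 'c': node 10→16  emit P7@[44:45]
i=46 'd': node 16→17  emit P4@[44:46]
i=47 'a': node 17→1 (via fail)  emit P0@[47:47]
i=48 'c': node 1→2 (via fail)
i=49 'a': node 2→3  emit P0@[49:49],P1@[48:49]
i=50 'd': node 3→22 (via fail)
i=51 'd': node 22→23
i=52 'c': node 23→24  emit P6@[49:52],P7@[51:52]
i=53 'b': node 24→4 (via fail)
i=54 'c': node 4→2 (via fail)
i=55 'd': node 2→10 (via fail)
i=56 'd': node 10→11
i=57 'c': node 11→16 (via fail)  emit P7@[56:57]
i=58 'd': node 16→17  emit P4@[56:58]
i=59 'a': node 17→1 (via fail)  emit P0@[59:59]
i=60 'b': node 1→18
i=61 'd': node 18→19
i=62 'a': node 19→20  emit P0@[62:62]
i=63 'c': node 20→21  emit P5@[59:63]
i=64 'a': node 21→3 (via fail)  emit P0@[64:64],P1@[63:64]
i=65 'c': node 3→2 (via fail)
i=66 'c': node 2→2 (via fail)
i=67 'b': node 2→4 (via fail)
i=68 'b': node 4→4 (via fail)
i=69 'a': node 4→5  emit P0@[69:69]
i=70 'a': node 5→6  emit P0@[70:70]
i=71 'c': node 6→7
i=72 'c': node 7→8
i=73 'b': node 8→9  emit P2@[68:73]
i=74 'a': node 9→5 (via fail)  emit P0@[74:74]
i=75 'b': node 5→18 (via fail)
i=76 'd': node 18→19

Matches: [[2,7],[5,0],[8,0],[9,5],[12,0],[17,7],[18,4],[19,3],[21,7],[22,0],[22,1],[25,6],[25,7],[27,0],[28,0],[31,2],[33,0],[33,1],[34,0],[37,6],[37,7],[38,4],[41,7],[45,7],[46,4],[47,0],[49,0],[49,1],[52,6],[52,7],[57,7],[58,4],[59,0],[62,0],[63,5],[64,0],[64,1],[69,0],[70,0],[73,2],[74,0]]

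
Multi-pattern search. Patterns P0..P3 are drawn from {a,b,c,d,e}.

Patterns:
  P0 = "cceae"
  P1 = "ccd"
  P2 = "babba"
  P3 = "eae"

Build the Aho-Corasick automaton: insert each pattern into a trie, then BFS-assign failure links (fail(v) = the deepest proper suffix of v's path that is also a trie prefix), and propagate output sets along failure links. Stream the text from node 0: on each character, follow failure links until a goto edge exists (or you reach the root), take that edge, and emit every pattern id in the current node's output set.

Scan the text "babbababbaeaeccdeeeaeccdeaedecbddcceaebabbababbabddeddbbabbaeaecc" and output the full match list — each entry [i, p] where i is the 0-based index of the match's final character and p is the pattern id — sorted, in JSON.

Build:
Trie nodes:
  0='ε' goto b→7 c→1 e→12
  1='c' goto c→2
  2='cc' goto d→6 e→3
  3='cce' goto a→4
  4='ccea' goto e→5
  5='cceae' goto ·  ←P0
  6='ccd' goto ·  ←P1
  7='b' goto a→8
  8='ba' goto b→9
  9='bab' goto b→10
  10='babb' goto a→11
  11='babba' goto ·  ←P2
  12='e' goto a→13
  13='ea' goto e→14
  14='eae' goto ·  ←P3

Failure links (BFS by depth):
  n1('c'): parent n0 fail=0; on 'c' 0 → fail=0;  out ∅∪∅=∅
  n7('b'): parent n0 fail=0; on 'b' 0 → fail=0;  out ∅∪∅=∅
  n12('e'): parent n0 fail=0; on 'e' 0 → fail=0;  out ∅∪∅=∅
  n2('cc'): parent n1 fail=0; on 'c' 0 → fail=1;  out ∅∪∅=∅
  n8('ba'): parent n7 fail=0; on 'a' 0 → fail=0;  out ∅∪∅=∅
  n13('ea'): parent n12 fail=0; on 'a' 0 → fail=0;  out ∅∪∅=∅
  n3('cce'): parent n2 fail=1; on 'e' 1→0 → fail=12;  out ∅∪∅=∅
  n6('ccd'): parent n2 fail=1; on 'd' 1→0 → fail=0;  out {1}∪∅={1}
  n9('bab'): parent n8 fail=0; on 'b' 0 → fail=7;  out ∅∪∅=∅
  n14('eae'): parent n13 fail=0; on 'e' 0 → fail=12;  out {3}∪∅={3}
  n4('ccea'): parent n3 fail=12; on 'a' 12 → fail=13;  out ∅∪∅=∅
  n10('babb'): parent n9 fail=7; on 'b' 7→0 → fail=7;  out ∅∪∅=∅
  n5('cceae'): parent n4 fail=13; on 'e' 13 → fail=14;  out {0}∪{3}={0,3}
  n11('babba'): parent n10 fail=7; on 'a' 7 → fail=8;  out {2}∪∅={2}

Run:
[0] read 'b'  n0⇒n7
[1] read 'a'  n7⇒n8
[2] read 'b'  n8⇒n9
[3] read 'b'  n9⇒n10
[4] read 'a'  n10⇒n11  emit P2@[0:4]
[5] read 'b'  n11⇒n9 (via fail)
[6] read 'a'  n9⇒n8 (via fail)
[7] read 'b'  n8⇒n9
[8] read 'b'  n9⇒n10
[9] read 'a'  n10⇒n11  emit P2@[5:9]
[10] read 'e'  n11⇒n12 (via fail)
[11] read 'a'  n12⇒n13
[12] read 'e'  n13⇒n14  emit P3@[10:12]
[13] read 'c'  n14⇒n1 (via fail)
[14] read 'c'  n1⇒n2
[15] read 'd'  n2⇒n6  emit P1@[13:15]
[16] read 'e'  n6⇒n12 (via fail)
[17] read 'e'  n12⇒n12 (via fail)
[18] read 'e'  n12⇒n12 (via fail)
[19] read 'a'  n12⇒n13
[20] read 'e'  n13⇒n14  emit P3@[18:20]
[21] read 'c'  n14⇒n1 (via fail)
[22] read 'c'  n1⇒n2
[23] read 'd'  n2⇒n6  emit P1@[21:23]
[24] read 'e'  n6⇒n12 (via fail)
[25] read 'a'  n12⇒n13
[26] read 'e'  n13⇒n14  emit P3@[24:26]
[27] read 'd'  n14⇒n0 (via fail)
[28] read 'e'  n0⇒n12
[29] read 'c'  n12⇒n1 (via fail)
[30] read 'b'  n1⇒n7 (via fail)
[31] read 'd'  n7⇒n0 (via fail)
[32] read 'd'  n0⇒n0
[33] read 'c'  n0⇒n1
[34] read 'c'  n1⇒n2
[35] read 'e'  n2⇒n3
[36] read 'a'  n3⇒n4
[37] read 'e'  n4⇒n5  emit P0@[33:37],P3@[35:37]
[38] read 'b'  n5⇒n7 (via fail)
[39] read 'a'  n7⇒n8
[40] read 'b'  n8⇒n9
[41] read 'b'  n9⇒n10
[42] read 'a'  n10⇒n11  emit P2@[38:42]
[43] read 'b'  n11⇒n9 (via fail)
[44] read 'a'  n9⇒n8 (via fail)
[45] read 'b'  n8⇒n9
[46] read 'b'  n9⇒n10
[47] read 'a'  n10⇒n11  emit P2@[43:47]
[48] read 'b'  n11⇒n9 (via fail)
[49] read 'd'  n9⇒n0 (via fail)
[50] read 'd'  n0⇒n0
[51] read 'e'  n0⇒n12
[52] read 'd'  n12⇒n0 (via fail)
[53] read 'd'  n0⇒n0
[54] read 'b'  n0⇒n7
[55] read 'b'  n7⇒n7 (via fail)
[56] read 'a'  n7⇒n8
[57] read 'b'  n8⇒n9
[58] read 'b'  n9⇒n10
[59] read 'a'  n10⇒n11  emit P2@[55:59]
[60] read 'e'  n11⇒n12 (via fail)
[61] read 'a'  n12⇒n13
[62] read 'e'  n13⇒n14  emit P3@[60:62]
[63] read 'c'  n14⇒n1 (via fail)
[64] read 'c'  n1⇒n2

All matches (sorted): [[4,2],[9,2],[12,3],[15,1],[20,3],[23,1],[26,3],[37,0],[37,3],[42,2],[47,2],[59,2],[62,3]]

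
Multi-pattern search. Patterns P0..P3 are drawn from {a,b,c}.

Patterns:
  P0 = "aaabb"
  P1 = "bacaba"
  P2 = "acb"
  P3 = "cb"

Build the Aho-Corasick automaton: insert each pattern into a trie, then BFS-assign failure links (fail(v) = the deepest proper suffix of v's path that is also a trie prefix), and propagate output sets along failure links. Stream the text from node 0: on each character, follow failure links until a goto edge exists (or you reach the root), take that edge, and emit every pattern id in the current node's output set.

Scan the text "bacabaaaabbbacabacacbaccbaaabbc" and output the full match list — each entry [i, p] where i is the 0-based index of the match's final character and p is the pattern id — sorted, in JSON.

Construct AC machine:
Trie nodes:
  0='ε' goto a→1 b→6 c→14
  1='a' goto a→2 c→12
  2='aa' goto a→3
  3='aaa' goto b→4
  4='aaab' goto b→5
  5='aaabb' goto ·  [P0 ends]
  6='b' goto a→7
  7='ba' goto c→8
  8='bac' goto a→9
  9='baca' goto b→10
  10='bacab' goto a→11
  11='bacaba' goto ·  [P1 ends]
  12='ac' goto b→13
  13='acb' goto ·  [P2 ends]
  14='c' goto b→15
  15='cb' goto ·  [P3 ends]

BFS fail/out derivation:
  n1('a'): parent n0 fail=0; on 'a' 0 → fail=0;  out ∅∪∅=∅
  n6('b'): parent n0 fail=0; on 'b' 0 → fail=0;  out ∅∪∅=∅
  n14('c'): parent n0 fail=0; on 'c' 0 → fail=0;  out ∅∪∅=∅
  n2('aa'): parent n1 fail=0; on 'a' 0 → fail=1;  out ∅∪∅=∅
  n7('ba'): parent n6 fail=0; on 'a' 0 → fail=1;  out ∅∪∅=∅
  n12('ac'): parent n1 fail=0; on 'c' 0 → fail=14;  out ∅∪∅=∅
  n15('cb'): parent n14 fail=0; on 'b' 0 → fail=6;  out {3}∪∅={3}
  n3('aaa'): parent n2 fail=1; on 'a' 1 → fail=2;  out ∅∪∅=∅
  n8('bac'): parent n7 fail=1; on 'c' 1 → fail=12;  out ∅∪∅=∅
  n13('acb'): parent n12 fail=14; on 'b' 14 → fail=15;  out {2}∪{3}={2,3}
  n4('aaab'): parent n3 fail=2; on 'b' 2→1→0 → fail=6;  out ∅∪∅=∅
  n9('baca'): parent n8 fail=12; on 'a' 12→14→0 → fail=1;  out ∅∪∅=∅
  n5('aaabb'): parent n4 fail=6; on 'b' 6→0 → fail=6;  out {0}∪∅={0}
  n10('bacab'): parent n9 fail=1; on 'b' 1→0 → fail=6;  out ∅∪∅=∅
  n11('bacaba'): parent n10 fail=6; on 'a' 6 → fail=7;  out {1}∪∅={1}

Scan:
[0] read 'b'  n0⇒n6
[1] read 'a'  n6⇒n7
[2] read 'c'  n7⇒n8
[3] read 'a'  n8⇒n9
[4] read 'b'  n9⇒n10
[5] read 'a'  n10⇒n11  → match P1@[0:5]
[6] read 'a'  n11⇒n2 (via fail)
[7] read 'a'  n2⇒n3
[8] read 'a'  n3⇒n3 (via fail)
[9] read 'b'  n3⇒n4
[10] read 'b'  n4⇒n5  → match P0@[6:10]
[11] read 'b'  n5⇒n6 (via fail)
[12] read 'a'  n6⇒n7
[13] read 'c'  n7⇒n8
[14] read 'a'  n8⇒n9
[15] read 'b'  n9⇒n10
[16] read 'a'  n10⇒n11  → match P1@[11:16]
[17] read 'c'  n11⇒n8 (via fail)
[18] read 'a'  n8⇒n9
[19] read 'c'  n9⇒n12 (via fail)
[20] read 'b'  n12⇒n13  → match P2@[18:20],P3@[19:20]
[21] read 'a'  n13⇒n7 (via fail)
[22] read 'c'  n7⇒n8
[23] read 'c'  n8⇒n14 (via fail)
[24] read 'b'  n14⇒n15  → match P3@[23:24]
[25] read 'a'  n15⇒n7 (via fail)
[26] read 'a'  n7⇒n2 (via fail)
[27] read 'a'  n2⇒n3
[28] read 'b'  n3⇒n4
[29] read 'b'  n4⇒n5  → match P0@[25:29]
[30] read 'c'  n5⇒n14 (via fail)

Result: [[5,1],[10,0],[16,1],[20,2],[20,3],[24,3],[29,0]]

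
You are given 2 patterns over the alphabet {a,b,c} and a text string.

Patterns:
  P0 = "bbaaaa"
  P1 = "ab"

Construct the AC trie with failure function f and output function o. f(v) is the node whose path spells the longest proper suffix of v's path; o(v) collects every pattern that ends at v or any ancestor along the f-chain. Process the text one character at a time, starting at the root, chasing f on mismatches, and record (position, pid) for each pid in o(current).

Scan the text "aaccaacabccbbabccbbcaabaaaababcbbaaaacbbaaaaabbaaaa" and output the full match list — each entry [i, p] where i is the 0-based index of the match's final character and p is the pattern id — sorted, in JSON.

Build automaton:
Trie (insert patterns):
  n0 'ε': a→7 b→1
  n1 'b': b→2
  n2 'bb': a→3
  n3 'bba': a→4
  n4 'bbaa': a→5
  n5 'bbaaa': a→6
  n6 'bbaaaa': ·  ←P0
  n7 'a': b→8
  n8 'ab': ·  ←P1

Failure links (BFS by depth):
  n1('b'): parent n0 fail=0; on 'b' 0 → fail=0;  out ∅∪∅=∅
  n7('a'): parent n0 fail=0; on 'a' 0 → fail=0;  out ∅∪∅=∅
  n2('bb'): parent n1 fail=0; on 'b' 0 → fail=1;  out ∅∪∅=∅
  n8('ab'): parent n7 fail=0; on 'b' 0 → fail=1;  out {1}∪∅={1}
  n3('bba'): parent n2 fail=1; on 'a' 1→0 → fail=7;  out ∅∪∅=∅
  n4('bbaa'): parent n3 fail=7; on 'a' 7→0 → fail=7;  out ∅∪∅=∅
  n5('bbaaa'): parent n4 fail=7; on 'a' 7→0 → fail=7;  out ∅∪∅=∅
  n6('bbaaaa'): parent n5 fail=7; on 'a' 7→0 → fail=7;  out {0}∪∅={0}

Scan:
i=0 'a': node 0→7
i=1 'a': node 7→7 (via fail)
i=2 'c': node 7→0 (via fail)
i=3 'c': node 0→0
i=4 'a': node 0→7
i=5 'a': node 7→7 (via fail)
i=6 'c': node 7→0 (via fail)
i=7 'a': node 0→7
i=8 'b': node 7→8  ** P1@[7:8]
i=9 'c': node 8→0 (via fail)
i=10 'c': node 0→0
i=11 'b': node 0→1
i=12 'b': node 1→2
i=13 'a': node 2→3
i=14 'b': node 3→8 (via fail)  ** P1@[13:14]
i=15 'c': node 8→0 (via fail)
i=16 'c': node 0→0
i=17 'b': node 0→1
i=18 'b': node 1→2
i=19 'c': node 2→0 (via fail)
i=20 'a': node 0→7
i=21 'a': node 7→7 (via fail)
i=22 'b': node 7→8  ** P1@[21:22]
i=23 'a': node 8→7 (via fail)
i=24 'a': node 7→7 (via fail)
i=25 'a': node 7→7 (via fail)
i=26 'a': node 7→7 (via fail)
i=27 'b': node 7→8  ** P1@[26:27]
i=28 'a': node 8→7 (via fail)
i=29 'b': node 7→8  ** P1@[28:29]
i=30 'c': node 8→0 (via fail)
i=31 'b': node 0→1
i=32 'b': node 1→2
i=33 'a': node 2→3
i=34 'a': node 3→4
i=35 'a': node 4→5
i=36 'a': node 5→6  ** P0@[31:36]
i=37 'c': node 6→0 (via fail)
i=38 'b': node 0→1
i=39 'b': node 1→2
i=40 'a': node 2→3
i=41 'a': node 3→4
i=42 'a': node 4→5
i=43 'a': node 5→6  ** P0@[38:43]
i=44 'a': node 6→7 (via fail)
i=45 'b': node 7→8  ** P1@[44:45]
i=46 'b': node 8→2 (via fail)
i=47 'a': node 2→3
i=48 'a': node 3→4
i=49 'a': node 4→5
i=50 'a': node 5→6  ** P0@[45:50]

All matches (sorted): [[8,1],[14,1],[22,1],[27,1],[29,1],[36,0],[43,0],[45,1],[50,0]]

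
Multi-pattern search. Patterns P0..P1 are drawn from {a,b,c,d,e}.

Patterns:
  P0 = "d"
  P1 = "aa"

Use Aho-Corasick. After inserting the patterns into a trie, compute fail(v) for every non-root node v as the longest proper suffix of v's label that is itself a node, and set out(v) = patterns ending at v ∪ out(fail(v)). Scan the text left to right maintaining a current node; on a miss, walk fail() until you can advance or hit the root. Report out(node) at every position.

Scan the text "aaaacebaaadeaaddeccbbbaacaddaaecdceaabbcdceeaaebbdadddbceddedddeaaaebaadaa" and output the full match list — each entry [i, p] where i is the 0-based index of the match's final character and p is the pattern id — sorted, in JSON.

Build automaton:
Trie (insert patterns):
  0='ε' goto a→2 d→1
  1='d' goto ·  ←P0
  2='a' goto a→3
  3='aa' goto ·  ←P1

BFS fail/out derivation:
  n1('d'): parent n0 fail=0; on 'd' 0 → fail=0;  out {0}∪∅={0}
  n2('a'): parent n0 fail=0; on 'a' 0 → fail=0;  out ∅∪∅=∅
  n3('aa'): parent n2 fail=0; on 'a' 0 → fail=2;  out {1}∪∅={1}

Text stream:
[0] read 'a'  n0⇒n2
[1] read 'a'  n2⇒n3  → match P1@[0:1]
[2] read 'a'  n3⇒n3 ·f  → match P1@[1:2]
[3] read 'a'  n3⇒n3 ·f  → match P1@[2:3]
[4] read 'c'  n3⇒n0 ·f
[5] read 'e'  n0⇒n0
[6] read 'b'  n0⇒n0
[7] read 'a'  n0⇒n2
[8] read 'a'  n2⇒n3  → match P1@[7:8]
[9] read 'a'  n3⇒n3 ·f  → match P1@[8:9]
[10] read 'd'  n3⇒n1 ·f  → match P0@[10:10]
[11] read 'e'  n1⇒n0 ·f
[12] read 'a'  n0⇒n2
[13] read 'a'  n2⇒n3  → match P1@[12:13]
[14] read 'd'  n3⇒n1 ·f  → match P0@[14:14]
[15] read 'd'  n1⇒n1 ·f  → match P0@[15:15]
[16] read 'e'  n1⇒n0 ·f
[17] read 'c'  n0⇒n0
[18] read 'c'  n0⇒n0
[19] read 'b'  n0⇒n0
[20] read 'b'  n0⇒n0
[21] read 'b'  n0⇒n0
[22] read 'a'  n0⇒n2
[23] read 'a'  n2⇒n3  → match P1@[22:23]
[24] read 'c'  n3⇒n0 ·f
[25] read 'a'  n0⇒n2
[26] read 'd'  n2⇒n1 ·f  → match P0@[26:26]
[27] read 'd'  n1⇒n1 ·f  → match P0@[27:27]
[28] read 'a'  n1⇒n2 ·f
[29] read 'a'  n2⇒n3  → match P1@[28:29]
[30] read 'e'  n3⇒n0 ·f
[31] read 'c'  n0⇒n0
[32] read 'd'  n0⇒n1  → match P0@[32:32]
[33] read 'c'  n1⇒n0 ·f
[34] read 'e'  n0⇒n0
[35] read 'a'  n0⇒n2
[36] read 'a'  n2⇒n3  → match P1@[35:36]
[37] read 'b'  n3⇒n0 ·f
[38] read 'b'  n0⇒n0
[39] read 'c'  n0⇒n0
[40] read 'd'  n0⇒n1  → match P0@[40:40]
[41] read 'c'  n1⇒n0 ·f
[42] read 'e'  n0⇒n0
[43] read 'e'  n0⇒n0
[44] read 'a'  n0⇒n2
[45] read 'a'  n2⇒n3  → match P1@[44:45]
[46] read 'e'  n3⇒n0 ·f
[47] read 'b'  n0⇒n0
[48] read 'b'  n0⇒n0
[49] read 'd'  n0⇒n1  → match P0@[49:49]
[50] read 'a'  n1⇒n2 ·f
[51] read 'd'  n2⇒n1 ·f  → match P0@[51:51]
[52] read 'd'  n1⇒n1 ·f  → match P0@[52:52]
[53] read 'd'  n1⇒n1 ·f  → match P0@[53:53]
[54] read 'b'  n1⇒n0 ·f
[55] read 'c'  n0⇒n0
[56] read 'e'  n0⇒n0
[57] read 'd'  n0⇒n1  → match P0@[57:57]
[58] read 'd'  n1⇒n1 ·f  → match P0@[58:58]
[59] read 'e'  n1⇒n0 ·f
[60] read 'd'  n0⇒n1  → match P0@[60:60]
[61] read 'd'  n1⇒n1 ·f  → match P0@[61:61]
[62] read 'd'  n1⇒n1 ·f  → match P0@[62:62]
[63] read 'e'  n1⇒n0 ·f
[64] read 'a'  n0⇒n2
[65] read 'a'  n2⇒n3  → match P1@[64:65]
[66] read 'a'  n3⇒n3 ·f  → match P1@[65:66]
[67] read 'e'  n3⇒n0 ·f
[68] read 'b'  n0⇒n0
[69] read 'a'  n0⇒n2
[70] read 'a'  n2⇒n3  → match P1@[69:70]
[71] read 'd'  n3⇒n1 ·f  → match P0@[71:71]
[72] read 'a'  n1⇒n2 ·f
[73] read 'a'  n2⇒n3  → match P1@[72:73]

Result: [[1,1],[2,1],[3,1],[8,1],[9,1],[10,0],[13,1],[14,0],[15,0],[23,1],[26,0],[27,0],[29,1],[32,0],[36,1],[40,0],[45,1],[49,0],[51,0],[52,0],[53,0],[57,0],[58,0],[60,0],[61,0],[62,0],[65,1],[66,1],[70,1],[71,0],[73,1]]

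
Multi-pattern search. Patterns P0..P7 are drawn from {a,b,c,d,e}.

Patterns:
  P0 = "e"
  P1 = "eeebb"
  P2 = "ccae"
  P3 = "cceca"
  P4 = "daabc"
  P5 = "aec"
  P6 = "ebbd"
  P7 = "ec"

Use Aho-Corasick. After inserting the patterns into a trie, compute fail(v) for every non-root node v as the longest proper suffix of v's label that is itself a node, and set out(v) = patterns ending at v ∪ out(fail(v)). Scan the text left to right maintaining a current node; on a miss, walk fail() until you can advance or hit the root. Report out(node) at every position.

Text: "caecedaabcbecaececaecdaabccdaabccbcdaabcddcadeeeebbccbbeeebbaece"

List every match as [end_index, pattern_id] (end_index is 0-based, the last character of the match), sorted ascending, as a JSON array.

Build:
Trie (insert patterns):
  0='ε' goto a→18 c→6 d→13 e→1
  1='e' goto b→21 c→24 e→2  ←P0
  2='ee' goto e→3
  3='eee' goto b→4
  4='eeeb' goto b→5
  5='eeebb' goto ·  ←P1
  6='c' goto c→7
  7='cc' goto a→8 e→10
  8='cca' goto e→9
  9='ccae' goto ·  ←P2
  10='cce' goto c→11
  11='ccec' goto a→12
  12='cceca' goto ·  ←P3
  13='d' goto a→14
  14='da' goto a→15
  15='daa' goto b→16
  16='daab' goto c→17
  17='daabc' goto ·  ←P4
  18='a' goto e→19
  19='ae' goto c→20
  20='aec' goto ·  ←P5
  21='eb' goto b→22
  22='ebb' goto d→23
  23='ebbd' goto ·  ←P6
  24='ec' goto ·  ←P7

Failure links (BFS by depth):
  n1('e'): parent n0 fail=0; on 'e' 0 → fail=0;  out {0}∪∅={0}
  n6('c'): parent n0 fail=0; on 'c' 0 → fail=0;  out ∅∪∅=∅
  n13('d'): parent n0 fail=0; on 'd' 0 → fail=0;  out ∅∪∅=∅
  n18('a'): parent n0 fail=0; on 'a' 0 → fail=0;  out ∅∪∅=∅
  n2('ee'): parent n1 fail=0; on 'e' 0 → fail=1;  out ∅∪{0}={0}
  n7('cc'): parent n6 fail=0; on 'c' 0 → fail=6;  out ∅∪∅=∅
  n14('da'): parent n13 fail=0; on 'a' 0 → fail=18;  out ∅∪∅=∅
  n19('ae'): parent n18 fail=0; on 'e' 0 → fail=1;  out ∅∪{0}={0}
  n21('eb'): parent n1 fail=0; on 'b' 0 → fail=0;  out ∅∪∅=∅
  n24('ec'): parent n1 fail=0; on 'c' 0 → fail=6;  out {7}∪∅={7}
  n3('eee'): parent n2 fail=1; on 'e' 1 → fail=2;  out ∅∪{0}={0}
  n8('cca'): parent n7 fail=6; on 'a' 6→0 → fail=18;  out ∅∪∅=∅
  n10('cce'): parent n7 fail=6; on 'e' 6→0 → fail=1;  out ∅∪{0}={0}
  n15('daa'): parent n14 fail=18; on 'a' 18→0 → fail=18;  out ∅∪∅=∅
  n20('aec'): parent n19 fail=1; on 'c' 1 → fail=24;  out {5}∪{7}={5,7}
  n22('ebb'): parent n21 fail=0; on 'b' 0 → fail=0;  out ∅∪∅=∅
  n4('eeeb'): parent n3 fail=2; on 'b' 2→1 → fail=21;  out ∅∪∅=∅
  n9('ccae'): parent n8 fail=18; on 'e' 18 → fail=19;  out {2}∪{0}={0,2}
  n11('ccec'): parent n10 fail=1; on 'c' 1 → fail=24;  out ∅∪{7}={7}
  n16('daab'): parent n15 fail=18; on 'b' 18→0 → fail=0;  out ∅∪∅=∅
  n23('ebbd'): parent n22 fail=0; on 'd' 0 → fail=13;  out {6}∪∅={6}
  n5('eeebb'): parent n4 fail=21; on 'b' 21 → fail=22;  out {1}∪∅={1}
  n12('cceca'): parent n11 fail=24; on 'a' 24→6→0 → fail=18;  out {3}∪∅={3}
  n17('daabc'): parent n16 fail=0; on 'c' 0 → fail=6;  out {4}∪∅={4}

Run:
[0] read 'c'  n0⇒n6
[1] read 'a'  n6⇒n18 ·f
[2] read 'e'  n18⇒n19  → match P0@[2:2]
[3] read 'c'  n19⇒n20  → match P5@[1:3],P7@[2:3]
[4] read 'e'  n20⇒n1 ·f  → match P0@[4:4]
[5] read 'd'  n1⇒n13 ·f
[6] read 'a'  n13⇒n14
[7] read 'a'  n14⇒n15
[8] read 'b'  n15⇒n16
[9] read 'c'  n16⇒n17  → match P4@[5:9]
[10] read 'b'  n17⇒n0 ·f
[11] read 'e'  n0⇒n1  → match P0@[11:11]
[12] read 'c'  n1⇒n24  → match P7@[11:12]
[13] read 'a'  n24⇒n18 ·f
[14] read 'e'  n18⇒n19  → match P0@[14:14]
[15] read 'c'  n19⇒n20  → match P5@[13:15],P7@[14:15]
[16] read 'e'  n20⇒n1 ·f  → match P0@[16:16]
[17] read 'c'  n1⇒n24  → match P7@[16:17]
[18] read 'a'  n24⇒n18 ·f
[19] read 'e'  n18⇒n19  → match P0@[19:19]
[20] read 'c'  n19⇒n20  → match P5@[18:20],P7@[19:20]
[21] read 'd'  n20⇒n13 ·f
[22] read 'a'  n13⇒n14
[23] read 'a'  n14⇒n15
[24] read 'b'  n15⇒n16
[25] read 'c'  n16⇒n17  → match P4@[21:25]
[26] read 'c'  n17⇒n7 ·f
[27] read 'd'  n7⇒n13 ·f
[28] read 'a'  n13⇒n14
[29] read 'a'  n14⇒n15
[30] read 'b'  n15⇒n16
[31] read 'c'  n16⇒n17  → match P4@[27:31]
[32] read 'c'  n17⇒n7 ·f
[33] read 'b'  n7⇒n0 ·f
[34] read 'c'  n0⇒n6
[35] read 'd'  n6⇒n13 ·f
[36] read 'a'  n13⇒n14
[37] read 'a'  n14⇒n15
[38] read 'b'  n15⇒n16
[39] read 'c'  n16⇒n17  → match P4@[35:39]
[40] read 'd'  n17⇒n13 ·f
[41] read 'd'  n13⇒n13 ·f
[42] read 'c'  n13⇒n6 ·f
[43] read 'a'  n6⇒n18 ·f
[44] read 'd'  n18⇒n13 ·f
[45] read 'e'  n13⇒n1 ·f  → match P0@[45:45]
[46] read 'e'  n1⇒n2  → match P0@[46:46]
[47] read 'e'  n2⇒n3  → match P0@[47:47]
[48] read 'e'  n3⇒n3 ·f  → match P0@[48:48]
[49] read 'b'  n3⇒n4
[50] read 'b'  n4⇒n5  → match P1@[46:50]
[51] read 'c'  n5⇒n6 ·f
[52] read 'c'  n6⇒n7
[53] read 'b'  n7⇒n0 ·f
[54] read 'b'  n0⇒n0
[55] read 'e'  n0⇒n1  → match P0@[55:55]
[56] read 'e'  n1⇒n2  → match P0@[56:56]
[57] read 'e'  n2⇒n3  → match P0@[57:57]
[58] read 'b'  n3⇒n4
[59] read 'b'  n4⇒n5  → match P1@[55:59]
[60] read 'a'  n5⇒n18 ·f
[61] read 'e'  n18⇒n19  → match P0@[61:61]
[62] read 'c'  n19⇒n20  → match P5@[60:62],P7@[61:62]
[63] read 'e'  n20⇒n1 ·f  → match P0@[63:63]

All matches (sorted): [[2,0],[3,5],[3,7],[4,0],[9,4],[11,0],[12,7],[14,0],[15,5],[15,7],[16,0],[17,7],[19,0],[20,5],[20,7],[25,4],[31,4],[39,4],[45,0],[46,0],[47,0],[48,0],[50,1],[55,0],[56,0],[57,0],[59,1],[61,0],[62,5],[62,7],[63,0]]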